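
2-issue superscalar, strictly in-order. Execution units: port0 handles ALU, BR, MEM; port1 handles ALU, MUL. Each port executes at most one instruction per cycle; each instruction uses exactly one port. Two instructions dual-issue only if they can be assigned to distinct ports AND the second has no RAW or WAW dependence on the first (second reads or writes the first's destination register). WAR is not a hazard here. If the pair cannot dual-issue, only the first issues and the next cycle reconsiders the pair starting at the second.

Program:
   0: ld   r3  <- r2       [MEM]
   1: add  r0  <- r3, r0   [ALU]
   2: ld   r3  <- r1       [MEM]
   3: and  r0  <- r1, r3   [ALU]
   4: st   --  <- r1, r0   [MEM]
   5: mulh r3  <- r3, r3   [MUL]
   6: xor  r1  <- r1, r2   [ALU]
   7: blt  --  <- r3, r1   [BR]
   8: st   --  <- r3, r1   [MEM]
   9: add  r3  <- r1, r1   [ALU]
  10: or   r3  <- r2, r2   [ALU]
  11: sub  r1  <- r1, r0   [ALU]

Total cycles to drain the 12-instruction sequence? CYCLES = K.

CYCLES = 8

[0] i0  ld  -- RAW r3
[1] i1,i2  add ld  -- dual
[2] i3  and  -- RAW r0
[3] i4,i5  st mulh  -- dual
[4] i6  xor  -- RAW r1
[5] i7  blt  -- no-port BR/MEM
[6] i8,i9  st add  -- dual
[7] i10,i11  or sub  -- dual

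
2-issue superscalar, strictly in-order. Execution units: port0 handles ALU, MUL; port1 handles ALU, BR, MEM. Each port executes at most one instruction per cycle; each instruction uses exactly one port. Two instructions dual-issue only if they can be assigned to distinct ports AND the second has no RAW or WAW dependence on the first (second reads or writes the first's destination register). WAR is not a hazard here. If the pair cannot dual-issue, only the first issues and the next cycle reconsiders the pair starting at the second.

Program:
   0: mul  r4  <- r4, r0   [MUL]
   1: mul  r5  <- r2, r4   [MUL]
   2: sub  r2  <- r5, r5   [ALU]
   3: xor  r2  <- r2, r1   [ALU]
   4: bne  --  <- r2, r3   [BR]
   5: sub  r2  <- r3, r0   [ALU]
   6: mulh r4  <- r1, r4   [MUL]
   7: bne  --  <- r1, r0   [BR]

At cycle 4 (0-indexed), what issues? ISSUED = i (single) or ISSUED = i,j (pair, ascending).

ISSUED = 4,5

c0: i0 mul  no-port MUL/MUL
c1: i1 mul  RAW r5
c2: i2 sub  RAW+WAW r2
c3: i3 xor  RAW r2
c4: i4,i5 bne;sub  2-wide
c5: i6,i7 mulh;bne  2-wide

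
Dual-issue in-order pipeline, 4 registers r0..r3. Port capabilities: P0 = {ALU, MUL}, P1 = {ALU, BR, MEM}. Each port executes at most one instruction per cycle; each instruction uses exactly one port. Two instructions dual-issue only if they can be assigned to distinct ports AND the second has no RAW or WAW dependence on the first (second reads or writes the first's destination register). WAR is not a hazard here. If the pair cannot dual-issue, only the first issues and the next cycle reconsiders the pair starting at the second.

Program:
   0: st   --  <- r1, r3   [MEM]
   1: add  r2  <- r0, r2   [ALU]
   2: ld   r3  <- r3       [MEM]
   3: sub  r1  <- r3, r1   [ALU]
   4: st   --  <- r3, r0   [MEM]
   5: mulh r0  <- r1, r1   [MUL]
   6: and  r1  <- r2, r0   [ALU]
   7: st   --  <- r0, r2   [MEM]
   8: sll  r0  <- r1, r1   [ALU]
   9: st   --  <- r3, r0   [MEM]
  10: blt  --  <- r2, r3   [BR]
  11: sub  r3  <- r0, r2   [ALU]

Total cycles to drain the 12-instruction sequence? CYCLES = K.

CYCLES = 8

  cy0 -> i0,i1 (st/add) 2-wide
  cy1 -> i2 (ld) RAW r3
  cy2 -> i3,i4 (sub/st) 2-wide
  cy3 -> i5 (mulh) RAW r0
  cy4 -> i6,i7 (and/st) 2-wide
  cy5 -> i8 (sll) RAW r0
  cy6 -> i9 (st) no-port MEM/BR
  cy7 -> i10,i11 (blt/sub) 2-wide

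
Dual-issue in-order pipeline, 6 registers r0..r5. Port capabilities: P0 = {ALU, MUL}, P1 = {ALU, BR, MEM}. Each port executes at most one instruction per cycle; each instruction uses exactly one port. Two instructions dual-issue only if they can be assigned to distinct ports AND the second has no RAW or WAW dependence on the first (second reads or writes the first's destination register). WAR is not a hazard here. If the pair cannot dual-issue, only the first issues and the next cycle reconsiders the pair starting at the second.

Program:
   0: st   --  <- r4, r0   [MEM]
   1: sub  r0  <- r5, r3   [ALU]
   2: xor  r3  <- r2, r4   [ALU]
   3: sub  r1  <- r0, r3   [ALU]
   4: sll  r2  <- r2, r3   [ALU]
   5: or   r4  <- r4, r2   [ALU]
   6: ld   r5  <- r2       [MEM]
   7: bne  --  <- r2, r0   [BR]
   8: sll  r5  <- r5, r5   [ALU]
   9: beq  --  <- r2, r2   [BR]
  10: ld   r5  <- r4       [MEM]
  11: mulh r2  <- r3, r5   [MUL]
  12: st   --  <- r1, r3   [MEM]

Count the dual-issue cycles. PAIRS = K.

[0] i0+i1  st;sub  -- 2-wide
[1] i2  xor  -- RAW r3
[2] i3+i4  sub;sll  -- 2-wide
[3] i5+i6  or;ld  -- 2-wide
[4] i7+i8  bne;sll  -- 2-wide
[5] i9  beq  -- no-port BR/MEM
[6] i10  ld  -- RAW r5
[7] i11+i12  mulh;st  -- 2-wide

PAIRS = 5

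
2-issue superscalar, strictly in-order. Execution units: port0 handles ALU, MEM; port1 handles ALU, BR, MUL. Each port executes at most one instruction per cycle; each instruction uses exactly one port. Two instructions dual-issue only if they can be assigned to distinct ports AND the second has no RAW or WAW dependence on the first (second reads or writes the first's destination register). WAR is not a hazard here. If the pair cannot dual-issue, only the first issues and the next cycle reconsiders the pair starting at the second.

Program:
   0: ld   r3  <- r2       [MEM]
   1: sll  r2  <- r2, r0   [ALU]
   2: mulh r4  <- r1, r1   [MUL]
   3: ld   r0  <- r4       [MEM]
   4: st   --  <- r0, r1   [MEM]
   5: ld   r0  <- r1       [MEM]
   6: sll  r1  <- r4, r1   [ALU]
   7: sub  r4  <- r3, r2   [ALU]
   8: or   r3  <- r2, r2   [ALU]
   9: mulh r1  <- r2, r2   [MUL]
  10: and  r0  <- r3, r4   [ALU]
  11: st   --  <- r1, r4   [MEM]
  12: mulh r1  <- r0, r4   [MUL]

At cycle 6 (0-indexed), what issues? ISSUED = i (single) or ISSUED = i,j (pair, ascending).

0. ld.MEM+sll.ALU @i0+i1  | 2-wide
1. mulh.MUL @i2  | RAW r4
2. ld.MEM @i3  | no-port MEM/MEM
3. st.MEM @i4  | no-port MEM/MEM
4. ld.MEM+sll.ALU @i5+i6  | 2-wide
5. sub.ALU+or.ALU @i7+i8  | 2-wide
6. mulh.MUL+and.ALU @i9+i10  | 2-wide
7. st.MEM+mulh.MUL @i11+i12  | 2-wide

ISSUED = 9,10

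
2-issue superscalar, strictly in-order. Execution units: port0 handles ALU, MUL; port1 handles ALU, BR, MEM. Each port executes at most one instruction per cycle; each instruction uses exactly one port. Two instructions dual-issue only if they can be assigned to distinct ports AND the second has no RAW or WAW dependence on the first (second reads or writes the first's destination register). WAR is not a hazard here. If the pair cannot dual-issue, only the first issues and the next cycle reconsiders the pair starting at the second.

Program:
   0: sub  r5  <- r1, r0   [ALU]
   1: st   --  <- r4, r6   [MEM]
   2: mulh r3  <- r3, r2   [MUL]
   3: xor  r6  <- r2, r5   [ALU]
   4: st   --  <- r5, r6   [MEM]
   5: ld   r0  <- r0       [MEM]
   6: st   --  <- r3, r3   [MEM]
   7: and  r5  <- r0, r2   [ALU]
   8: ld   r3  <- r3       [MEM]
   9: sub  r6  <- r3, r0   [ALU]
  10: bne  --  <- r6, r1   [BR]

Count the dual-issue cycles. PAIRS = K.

0. sub.ALU/st.MEM @i0/i1  | 2-wide
1. mulh.MUL/xor.ALU @i2/i3  | 2-wide
2. st.MEM @i4  | no-port MEM/MEM
3. ld.MEM @i5  | no-port MEM/MEM
4. st.MEM/and.ALU @i6/i7  | 2-wide
5. ld.MEM @i8  | RAW r3
6. sub.ALU @i9  | RAW r6
7. bne.BR @i10  | tail

PAIRS = 3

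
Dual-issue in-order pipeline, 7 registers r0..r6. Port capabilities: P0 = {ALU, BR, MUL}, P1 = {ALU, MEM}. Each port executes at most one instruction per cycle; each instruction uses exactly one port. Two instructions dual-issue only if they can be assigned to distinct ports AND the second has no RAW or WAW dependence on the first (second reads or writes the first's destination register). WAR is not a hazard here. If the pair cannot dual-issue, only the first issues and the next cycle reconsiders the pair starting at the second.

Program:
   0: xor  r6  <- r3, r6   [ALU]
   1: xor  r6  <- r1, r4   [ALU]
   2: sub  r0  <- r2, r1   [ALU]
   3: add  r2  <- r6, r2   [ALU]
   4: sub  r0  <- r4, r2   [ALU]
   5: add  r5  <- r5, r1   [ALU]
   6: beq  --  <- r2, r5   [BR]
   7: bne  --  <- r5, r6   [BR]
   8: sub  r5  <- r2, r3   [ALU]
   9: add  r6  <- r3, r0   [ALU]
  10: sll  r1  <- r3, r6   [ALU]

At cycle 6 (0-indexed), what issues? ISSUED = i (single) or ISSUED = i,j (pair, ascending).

ISSUED = 9

#0 head=0: xor i0 WAW r6
#1 head=1: xor sub i1/i2 2-wide
#2 head=3: add i3 RAW r2
#3 head=4: sub add i4/i5 2-wide
#4 head=6: beq i6 no-port BR/BR
#5 head=7: bne sub i7/i8 2-wide
#6 head=9: add i9 RAW r6
#7 head=10: sll i10 tail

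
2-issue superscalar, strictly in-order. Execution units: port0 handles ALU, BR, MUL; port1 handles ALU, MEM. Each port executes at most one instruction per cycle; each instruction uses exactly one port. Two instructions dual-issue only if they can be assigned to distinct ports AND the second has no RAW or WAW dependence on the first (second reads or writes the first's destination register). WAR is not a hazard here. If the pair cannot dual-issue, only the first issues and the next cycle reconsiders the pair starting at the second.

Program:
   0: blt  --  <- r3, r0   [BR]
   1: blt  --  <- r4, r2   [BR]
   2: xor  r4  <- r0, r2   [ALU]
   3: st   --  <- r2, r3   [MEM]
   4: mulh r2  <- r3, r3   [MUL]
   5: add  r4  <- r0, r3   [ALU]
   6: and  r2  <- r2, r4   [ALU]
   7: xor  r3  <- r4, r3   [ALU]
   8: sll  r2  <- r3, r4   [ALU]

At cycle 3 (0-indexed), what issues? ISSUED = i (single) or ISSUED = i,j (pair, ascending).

ISSUED = 5

  cy0 -> i0 (blt) no-port BR/BR
  cy1 -> i1+i2 (blt;xor) 2-wide
  cy2 -> i3+i4 (st;mulh) 2-wide
  cy3 -> i5 (add) RAW r4
  cy4 -> i6+i7 (and;xor) 2-wide
  cy5 -> i8 (sll) tail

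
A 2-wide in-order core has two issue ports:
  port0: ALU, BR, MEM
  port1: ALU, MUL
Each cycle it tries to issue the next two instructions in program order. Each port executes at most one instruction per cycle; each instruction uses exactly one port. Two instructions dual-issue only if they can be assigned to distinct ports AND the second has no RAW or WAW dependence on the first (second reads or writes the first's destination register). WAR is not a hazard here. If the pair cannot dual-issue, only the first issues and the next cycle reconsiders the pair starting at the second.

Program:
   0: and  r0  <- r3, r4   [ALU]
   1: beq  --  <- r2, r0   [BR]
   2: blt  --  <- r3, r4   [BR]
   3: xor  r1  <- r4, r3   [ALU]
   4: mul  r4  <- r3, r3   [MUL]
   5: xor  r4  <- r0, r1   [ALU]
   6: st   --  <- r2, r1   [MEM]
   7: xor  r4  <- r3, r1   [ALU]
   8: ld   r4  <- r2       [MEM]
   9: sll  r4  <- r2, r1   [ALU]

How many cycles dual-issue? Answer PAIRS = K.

PAIRS = 2

0. and.ALU @i0  | RAW r0
1. beq.BR @i1  | no-port BR/BR
2. blt.BR;xor.ALU @i2&i3  | pair
3. mul.MUL @i4  | WAW r4
4. xor.ALU;st.MEM @i5&i6  | pair
5. xor.ALU @i7  | WAW r4
6. ld.MEM @i8  | WAW r4
7. sll.ALU @i9  | tail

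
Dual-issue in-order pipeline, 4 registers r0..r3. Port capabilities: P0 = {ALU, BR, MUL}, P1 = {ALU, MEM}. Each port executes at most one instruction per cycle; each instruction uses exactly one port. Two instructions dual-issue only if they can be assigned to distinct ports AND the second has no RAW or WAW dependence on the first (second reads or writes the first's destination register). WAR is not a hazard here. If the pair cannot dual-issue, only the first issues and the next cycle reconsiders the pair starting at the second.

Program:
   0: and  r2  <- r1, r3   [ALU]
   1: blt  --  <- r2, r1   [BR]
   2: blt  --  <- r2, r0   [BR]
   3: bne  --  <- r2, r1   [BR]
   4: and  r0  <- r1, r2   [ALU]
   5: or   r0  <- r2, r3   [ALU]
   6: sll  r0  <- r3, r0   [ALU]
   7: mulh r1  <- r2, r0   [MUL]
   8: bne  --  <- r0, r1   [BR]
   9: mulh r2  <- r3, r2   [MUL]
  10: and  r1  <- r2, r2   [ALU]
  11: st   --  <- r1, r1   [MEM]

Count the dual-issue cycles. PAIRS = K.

PAIRS = 1

[0] i0  and.ALU  -- RAW r2
[1] i1  blt.BR  -- no-port BR/BR
[2] i2  blt.BR  -- no-port BR/BR
[3] i3/i4  bne.BR+and.ALU  -- 2-wide
[4] i5  or.ALU  -- RAW+WAW r0
[5] i6  sll.ALU  -- RAW r0
[6] i7  mulh.MUL  -- no-port MUL/BR
[7] i8  bne.BR  -- no-port BR/MUL
[8] i9  mulh.MUL  -- RAW r2
[9] i10  and.ALU  -- RAW r1
[10] i11  st.MEM  -- tail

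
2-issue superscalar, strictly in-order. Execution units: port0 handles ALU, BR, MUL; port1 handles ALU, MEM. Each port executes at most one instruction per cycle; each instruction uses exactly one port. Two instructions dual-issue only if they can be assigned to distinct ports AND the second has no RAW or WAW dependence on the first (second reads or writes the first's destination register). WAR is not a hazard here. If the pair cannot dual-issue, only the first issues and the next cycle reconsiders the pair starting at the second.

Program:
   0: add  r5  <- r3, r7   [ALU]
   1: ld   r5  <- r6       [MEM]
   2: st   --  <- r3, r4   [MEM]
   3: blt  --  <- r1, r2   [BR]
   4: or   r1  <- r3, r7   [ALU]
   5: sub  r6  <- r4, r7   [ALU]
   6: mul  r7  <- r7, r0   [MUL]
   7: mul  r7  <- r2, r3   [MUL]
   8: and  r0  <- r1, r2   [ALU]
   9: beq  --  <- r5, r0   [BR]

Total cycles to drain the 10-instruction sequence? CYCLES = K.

CYCLES = 7

[0] i0  add  -- WAW r5
[1] i1  ld  -- no-port MEM/MEM
[2] i2&i3  st;blt  -- dual
[3] i4&i5  or;sub  -- dual
[4] i6  mul  -- no-port MUL/MUL
[5] i7&i8  mul;and  -- dual
[6] i9  beq  -- tail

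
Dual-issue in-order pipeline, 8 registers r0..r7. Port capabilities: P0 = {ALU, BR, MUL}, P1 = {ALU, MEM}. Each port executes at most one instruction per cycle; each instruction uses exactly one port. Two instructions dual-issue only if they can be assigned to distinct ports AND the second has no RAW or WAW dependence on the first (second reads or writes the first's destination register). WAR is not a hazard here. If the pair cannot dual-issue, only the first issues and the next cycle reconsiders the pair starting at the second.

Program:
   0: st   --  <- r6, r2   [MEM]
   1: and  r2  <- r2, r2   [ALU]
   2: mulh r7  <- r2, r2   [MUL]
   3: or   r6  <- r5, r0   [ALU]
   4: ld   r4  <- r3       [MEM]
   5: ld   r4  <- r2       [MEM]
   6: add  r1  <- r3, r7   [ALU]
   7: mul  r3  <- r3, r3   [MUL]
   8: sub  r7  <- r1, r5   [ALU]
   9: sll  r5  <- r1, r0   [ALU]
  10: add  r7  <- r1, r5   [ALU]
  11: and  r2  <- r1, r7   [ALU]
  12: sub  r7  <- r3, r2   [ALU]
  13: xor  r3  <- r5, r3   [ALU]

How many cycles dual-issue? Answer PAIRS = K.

[0] i0&i1  st.MEM and.ALU  -- 2-wide
[1] i2&i3  mulh.MUL or.ALU  -- 2-wide
[2] i4  ld.MEM  -- no-port MEM/MEM
[3] i5&i6  ld.MEM add.ALU  -- 2-wide
[4] i7&i8  mul.MUL sub.ALU  -- 2-wide
[5] i9  sll.ALU  -- RAW r5
[6] i10  add.ALU  -- RAW r7
[7] i11  and.ALU  -- RAW r2
[8] i12&i13  sub.ALU xor.ALU  -- 2-wide

PAIRS = 5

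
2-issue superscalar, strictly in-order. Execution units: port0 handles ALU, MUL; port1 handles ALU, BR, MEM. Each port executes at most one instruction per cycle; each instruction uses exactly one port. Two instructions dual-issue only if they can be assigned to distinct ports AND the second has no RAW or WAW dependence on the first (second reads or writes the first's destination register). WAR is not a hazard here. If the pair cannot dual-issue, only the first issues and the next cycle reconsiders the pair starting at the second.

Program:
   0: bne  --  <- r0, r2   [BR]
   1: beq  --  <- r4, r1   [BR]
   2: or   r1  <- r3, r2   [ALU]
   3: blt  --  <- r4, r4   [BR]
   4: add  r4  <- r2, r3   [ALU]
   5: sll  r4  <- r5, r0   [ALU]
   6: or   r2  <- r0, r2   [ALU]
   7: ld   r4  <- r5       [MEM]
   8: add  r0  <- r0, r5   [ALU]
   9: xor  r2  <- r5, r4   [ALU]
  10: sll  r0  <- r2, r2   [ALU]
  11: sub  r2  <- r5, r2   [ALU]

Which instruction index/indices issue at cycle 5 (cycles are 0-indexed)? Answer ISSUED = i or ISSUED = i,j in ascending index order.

ISSUED = 9

[0] i0  bne  -- no-port BR/BR
[1] i1+i2  beq;or  -- 2-wide
[2] i3+i4  blt;add  -- 2-wide
[3] i5+i6  sll;or  -- 2-wide
[4] i7+i8  ld;add  -- 2-wide
[5] i9  xor  -- RAW r2
[6] i10+i11  sll;sub  -- 2-wide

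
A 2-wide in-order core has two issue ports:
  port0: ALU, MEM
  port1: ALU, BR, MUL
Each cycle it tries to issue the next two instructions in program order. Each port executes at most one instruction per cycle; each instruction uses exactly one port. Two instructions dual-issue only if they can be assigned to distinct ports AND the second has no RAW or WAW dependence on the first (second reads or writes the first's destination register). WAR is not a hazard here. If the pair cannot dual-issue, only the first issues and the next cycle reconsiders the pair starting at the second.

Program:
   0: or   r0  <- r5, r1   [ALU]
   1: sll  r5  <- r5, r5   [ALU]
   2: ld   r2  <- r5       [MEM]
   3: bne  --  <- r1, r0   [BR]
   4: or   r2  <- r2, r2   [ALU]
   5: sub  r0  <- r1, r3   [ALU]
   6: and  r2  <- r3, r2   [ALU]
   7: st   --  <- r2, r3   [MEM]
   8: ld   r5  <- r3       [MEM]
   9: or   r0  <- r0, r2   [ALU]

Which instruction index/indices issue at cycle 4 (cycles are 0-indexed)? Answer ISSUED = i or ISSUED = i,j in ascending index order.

[0] i0&i1  or+sll  -- pair
[1] i2&i3  ld+bne  -- pair
[2] i4&i5  or+sub  -- pair
[3] i6  and  -- RAW r2
[4] i7  st  -- no-port MEM/MEM
[5] i8&i9  ld+or  -- pair

ISSUED = 7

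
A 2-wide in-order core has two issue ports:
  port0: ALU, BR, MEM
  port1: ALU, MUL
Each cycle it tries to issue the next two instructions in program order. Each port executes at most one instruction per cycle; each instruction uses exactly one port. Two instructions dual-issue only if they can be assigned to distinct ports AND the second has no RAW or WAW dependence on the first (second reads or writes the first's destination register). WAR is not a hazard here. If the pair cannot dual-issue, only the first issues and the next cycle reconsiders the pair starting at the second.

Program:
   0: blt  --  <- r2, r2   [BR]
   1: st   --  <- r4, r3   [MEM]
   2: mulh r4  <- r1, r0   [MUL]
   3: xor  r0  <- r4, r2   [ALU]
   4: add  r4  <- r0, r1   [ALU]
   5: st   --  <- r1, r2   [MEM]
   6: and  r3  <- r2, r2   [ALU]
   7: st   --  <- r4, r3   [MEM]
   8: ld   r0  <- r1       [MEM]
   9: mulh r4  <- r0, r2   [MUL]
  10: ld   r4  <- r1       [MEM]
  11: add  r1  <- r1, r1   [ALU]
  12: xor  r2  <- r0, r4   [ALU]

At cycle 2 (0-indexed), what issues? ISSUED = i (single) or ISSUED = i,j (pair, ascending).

ISSUED = 3

[0] i0  blt.BR  -- no-port BR/MEM
[1] i1&i2  st.MEM;mulh.MUL  -- 2-wide
[2] i3  xor.ALU  -- RAW r0
[3] i4&i5  add.ALU;st.MEM  -- 2-wide
[4] i6  and.ALU  -- RAW r3
[5] i7  st.MEM  -- no-port MEM/MEM
[6] i8  ld.MEM  -- RAW r0
[7] i9  mulh.MUL  -- WAW r4
[8] i10&i11  ld.MEM;add.ALU  -- 2-wide
[9] i12  xor.ALU  -- tail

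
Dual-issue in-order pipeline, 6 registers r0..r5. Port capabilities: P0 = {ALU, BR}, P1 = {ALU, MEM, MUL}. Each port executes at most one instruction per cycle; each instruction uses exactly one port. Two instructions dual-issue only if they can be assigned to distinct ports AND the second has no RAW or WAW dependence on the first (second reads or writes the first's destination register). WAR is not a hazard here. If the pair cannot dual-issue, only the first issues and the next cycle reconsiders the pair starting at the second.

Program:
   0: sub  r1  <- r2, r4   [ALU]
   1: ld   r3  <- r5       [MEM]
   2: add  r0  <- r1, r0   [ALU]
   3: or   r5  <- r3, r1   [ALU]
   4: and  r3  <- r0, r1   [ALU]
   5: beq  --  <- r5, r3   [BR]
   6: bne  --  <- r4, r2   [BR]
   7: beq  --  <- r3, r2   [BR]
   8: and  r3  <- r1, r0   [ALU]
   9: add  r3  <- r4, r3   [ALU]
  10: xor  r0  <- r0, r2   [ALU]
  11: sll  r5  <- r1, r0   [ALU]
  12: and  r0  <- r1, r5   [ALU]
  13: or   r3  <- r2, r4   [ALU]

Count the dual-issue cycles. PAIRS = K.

PAIRS = 5

t=0 i0/i1:sub ld ; 2-wide
t=1 i2/i3:add or ; 2-wide
t=2 i4:and ; RAW r3
t=3 i5:beq ; no-port BR/BR
t=4 i6:bne ; no-port BR/BR
t=5 i7/i8:beq and ; 2-wide
t=6 i9/i10:add xor ; 2-wide
t=7 i11:sll ; RAW r5
t=8 i12/i13:and or ; 2-wide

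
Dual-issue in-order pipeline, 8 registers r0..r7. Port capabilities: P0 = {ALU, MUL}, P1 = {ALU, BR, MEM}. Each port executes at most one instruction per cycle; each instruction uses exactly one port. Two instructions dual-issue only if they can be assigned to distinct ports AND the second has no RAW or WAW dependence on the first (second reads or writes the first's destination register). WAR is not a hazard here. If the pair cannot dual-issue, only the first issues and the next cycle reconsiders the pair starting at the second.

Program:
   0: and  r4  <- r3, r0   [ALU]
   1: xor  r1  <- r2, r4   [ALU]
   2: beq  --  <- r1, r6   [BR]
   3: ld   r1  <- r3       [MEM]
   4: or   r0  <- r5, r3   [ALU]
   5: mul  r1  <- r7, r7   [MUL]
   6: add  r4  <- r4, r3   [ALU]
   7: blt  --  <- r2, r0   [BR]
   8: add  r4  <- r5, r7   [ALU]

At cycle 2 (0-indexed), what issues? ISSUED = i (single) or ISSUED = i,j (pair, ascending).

ISSUED = 2

t=0 i0:and ; RAW r4
t=1 i1:xor ; RAW r1
t=2 i2:beq ; no-port BR/MEM
t=3 i3/i4:ld/or ; pair
t=4 i5/i6:mul/add ; pair
t=5 i7/i8:blt/add ; pair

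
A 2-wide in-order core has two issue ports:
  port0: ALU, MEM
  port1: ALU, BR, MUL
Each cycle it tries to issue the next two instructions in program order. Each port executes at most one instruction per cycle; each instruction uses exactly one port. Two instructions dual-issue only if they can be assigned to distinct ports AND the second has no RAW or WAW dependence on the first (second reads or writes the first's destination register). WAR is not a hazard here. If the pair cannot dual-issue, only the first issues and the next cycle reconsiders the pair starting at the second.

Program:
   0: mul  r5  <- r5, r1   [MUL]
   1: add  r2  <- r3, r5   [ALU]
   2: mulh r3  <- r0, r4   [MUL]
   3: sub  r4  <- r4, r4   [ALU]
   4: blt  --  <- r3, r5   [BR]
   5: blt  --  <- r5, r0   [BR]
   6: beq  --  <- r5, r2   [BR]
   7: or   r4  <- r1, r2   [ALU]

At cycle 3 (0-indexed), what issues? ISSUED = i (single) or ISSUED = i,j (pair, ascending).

ISSUED = 5

  cy0 -> i0 (mul) RAW r5
  cy1 -> i1+i2 (add mulh) pair
  cy2 -> i3+i4 (sub blt) pair
  cy3 -> i5 (blt) no-port BR/BR
  cy4 -> i6+i7 (beq or) pair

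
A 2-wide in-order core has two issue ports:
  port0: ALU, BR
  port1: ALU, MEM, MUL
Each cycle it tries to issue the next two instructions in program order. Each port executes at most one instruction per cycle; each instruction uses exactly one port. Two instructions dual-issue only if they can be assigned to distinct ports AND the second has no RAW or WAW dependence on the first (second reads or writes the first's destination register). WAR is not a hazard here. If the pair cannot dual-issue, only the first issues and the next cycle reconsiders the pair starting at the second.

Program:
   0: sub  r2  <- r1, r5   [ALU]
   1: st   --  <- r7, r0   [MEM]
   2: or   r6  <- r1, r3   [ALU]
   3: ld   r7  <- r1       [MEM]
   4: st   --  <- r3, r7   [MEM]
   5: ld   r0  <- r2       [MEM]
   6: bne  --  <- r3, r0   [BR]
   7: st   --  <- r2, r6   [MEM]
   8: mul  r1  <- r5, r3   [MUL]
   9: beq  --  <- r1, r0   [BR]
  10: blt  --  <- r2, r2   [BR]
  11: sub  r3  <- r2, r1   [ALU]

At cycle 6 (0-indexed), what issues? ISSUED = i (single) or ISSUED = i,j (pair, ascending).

0. sub;st @i0&i1  | dual
1. or;ld @i2&i3  | dual
2. st @i4  | no-port MEM/MEM
3. ld @i5  | RAW r0
4. bne;st @i6&i7  | dual
5. mul @i8  | RAW r1
6. beq @i9  | no-port BR/BR
7. blt;sub @i10&i11  | dual

ISSUED = 9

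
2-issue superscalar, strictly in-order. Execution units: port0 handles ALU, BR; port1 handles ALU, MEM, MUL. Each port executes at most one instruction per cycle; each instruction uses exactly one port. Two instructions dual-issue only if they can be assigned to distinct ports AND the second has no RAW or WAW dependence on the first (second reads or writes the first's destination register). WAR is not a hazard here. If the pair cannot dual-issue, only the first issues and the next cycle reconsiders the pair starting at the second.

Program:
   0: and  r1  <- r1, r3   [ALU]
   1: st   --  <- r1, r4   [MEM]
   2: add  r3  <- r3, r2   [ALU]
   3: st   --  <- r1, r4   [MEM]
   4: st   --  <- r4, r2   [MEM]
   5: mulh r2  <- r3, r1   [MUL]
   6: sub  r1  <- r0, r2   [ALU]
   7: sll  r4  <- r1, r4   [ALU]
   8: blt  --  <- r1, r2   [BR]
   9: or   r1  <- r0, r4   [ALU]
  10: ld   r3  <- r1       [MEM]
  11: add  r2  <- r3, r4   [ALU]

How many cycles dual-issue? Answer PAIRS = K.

PAIRS = 2

c0: i0 and.ALU  RAW r1
c1: i1+i2 st.MEM/add.ALU  2-wide
c2: i3 st.MEM  no-port MEM/MEM
c3: i4 st.MEM  no-port MEM/MUL
c4: i5 mulh.MUL  RAW r2
c5: i6 sub.ALU  RAW r1
c6: i7+i8 sll.ALU/blt.BR  2-wide
c7: i9 or.ALU  RAW r1
c8: i10 ld.MEM  RAW r3
c9: i11 add.ALU  tail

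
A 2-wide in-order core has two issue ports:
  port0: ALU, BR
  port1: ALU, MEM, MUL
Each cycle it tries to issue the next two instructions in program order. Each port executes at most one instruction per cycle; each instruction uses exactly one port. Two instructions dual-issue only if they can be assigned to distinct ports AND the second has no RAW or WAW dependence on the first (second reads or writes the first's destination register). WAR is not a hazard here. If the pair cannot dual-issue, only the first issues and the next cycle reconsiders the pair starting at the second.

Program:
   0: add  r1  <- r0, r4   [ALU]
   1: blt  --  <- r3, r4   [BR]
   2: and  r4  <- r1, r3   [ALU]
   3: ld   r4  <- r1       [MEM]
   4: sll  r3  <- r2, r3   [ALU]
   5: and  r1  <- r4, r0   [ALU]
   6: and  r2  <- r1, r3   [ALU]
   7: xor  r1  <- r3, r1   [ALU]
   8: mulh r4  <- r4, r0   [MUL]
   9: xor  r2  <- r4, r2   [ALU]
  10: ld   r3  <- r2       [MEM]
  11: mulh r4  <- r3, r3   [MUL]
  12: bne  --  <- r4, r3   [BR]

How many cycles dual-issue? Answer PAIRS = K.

  cy0 -> i0,i1 (add.ALU;blt.BR) pair
  cy1 -> i2 (and.ALU) WAW r4
  cy2 -> i3,i4 (ld.MEM;sll.ALU) pair
  cy3 -> i5 (and.ALU) RAW r1
  cy4 -> i6,i7 (and.ALU;xor.ALU) pair
  cy5 -> i8 (mulh.MUL) RAW r4
  cy6 -> i9 (xor.ALU) RAW r2
  cy7 -> i10 (ld.MEM) no-port MEM/MUL
  cy8 -> i11 (mulh.MUL) RAW r4
  cy9 -> i12 (bne.BR) tail

PAIRS = 3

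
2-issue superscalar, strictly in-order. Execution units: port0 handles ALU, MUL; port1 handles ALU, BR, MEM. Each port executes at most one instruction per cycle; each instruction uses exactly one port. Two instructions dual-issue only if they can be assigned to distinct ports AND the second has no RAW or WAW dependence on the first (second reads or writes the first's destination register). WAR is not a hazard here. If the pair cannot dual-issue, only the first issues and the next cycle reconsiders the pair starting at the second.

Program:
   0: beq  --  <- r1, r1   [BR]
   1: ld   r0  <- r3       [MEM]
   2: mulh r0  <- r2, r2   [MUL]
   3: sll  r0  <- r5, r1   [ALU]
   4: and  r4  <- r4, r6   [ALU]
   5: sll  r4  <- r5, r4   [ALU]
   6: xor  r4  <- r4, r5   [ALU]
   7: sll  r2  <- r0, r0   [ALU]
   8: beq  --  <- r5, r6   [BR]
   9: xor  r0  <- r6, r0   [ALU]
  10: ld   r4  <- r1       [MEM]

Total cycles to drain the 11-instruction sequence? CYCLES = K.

[0] i0  beq  -- no-port BR/MEM
[1] i1  ld  -- WAW r0
[2] i2  mulh  -- WAW r0
[3] i3&i4  sll;and  -- pair
[4] i5  sll  -- RAW+WAW r4
[5] i6&i7  xor;sll  -- pair
[6] i8&i9  beq;xor  -- pair
[7] i10  ld  -- tail

CYCLES = 8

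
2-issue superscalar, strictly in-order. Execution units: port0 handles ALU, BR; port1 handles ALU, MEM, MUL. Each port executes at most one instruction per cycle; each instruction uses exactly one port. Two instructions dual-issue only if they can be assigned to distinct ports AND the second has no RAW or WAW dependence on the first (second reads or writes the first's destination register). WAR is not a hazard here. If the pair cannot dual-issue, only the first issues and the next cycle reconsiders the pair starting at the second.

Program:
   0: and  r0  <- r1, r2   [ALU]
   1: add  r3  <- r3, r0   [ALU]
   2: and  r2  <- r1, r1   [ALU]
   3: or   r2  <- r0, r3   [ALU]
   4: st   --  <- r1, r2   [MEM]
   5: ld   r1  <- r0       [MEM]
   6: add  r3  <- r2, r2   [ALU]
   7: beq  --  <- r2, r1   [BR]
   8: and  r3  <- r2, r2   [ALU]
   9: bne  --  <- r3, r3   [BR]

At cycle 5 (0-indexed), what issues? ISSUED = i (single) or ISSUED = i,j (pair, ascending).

ISSUED = 7,8

#0 head=0: and.ALU i0 RAW r0
#1 head=1: add.ALU+and.ALU i1+i2 2-wide
#2 head=3: or.ALU i3 RAW r2
#3 head=4: st.MEM i4 no-port MEM/MEM
#4 head=5: ld.MEM+add.ALU i5+i6 2-wide
#5 head=7: beq.BR+and.ALU i7+i8 2-wide
#6 head=9: bne.BR i9 tail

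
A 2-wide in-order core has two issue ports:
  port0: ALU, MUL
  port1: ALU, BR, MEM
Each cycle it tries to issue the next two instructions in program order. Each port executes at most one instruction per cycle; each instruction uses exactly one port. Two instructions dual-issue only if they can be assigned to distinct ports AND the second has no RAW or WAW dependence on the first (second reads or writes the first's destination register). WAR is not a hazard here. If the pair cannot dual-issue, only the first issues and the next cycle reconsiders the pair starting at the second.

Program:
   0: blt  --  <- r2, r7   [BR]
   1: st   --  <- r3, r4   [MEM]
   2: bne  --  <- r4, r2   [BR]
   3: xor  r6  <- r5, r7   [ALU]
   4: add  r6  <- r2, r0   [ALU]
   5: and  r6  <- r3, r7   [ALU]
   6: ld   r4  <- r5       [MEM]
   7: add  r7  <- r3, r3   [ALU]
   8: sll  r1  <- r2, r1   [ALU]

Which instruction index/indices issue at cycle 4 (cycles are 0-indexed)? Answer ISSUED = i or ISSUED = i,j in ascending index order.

#0 head=0: blt.BR i0 no-port BR/MEM
#1 head=1: st.MEM i1 no-port MEM/BR
#2 head=2: bne.BR+xor.ALU i2&i3 dual
#3 head=4: add.ALU i4 WAW r6
#4 head=5: and.ALU+ld.MEM i5&i6 dual
#5 head=7: add.ALU+sll.ALU i7&i8 dual

ISSUED = 5,6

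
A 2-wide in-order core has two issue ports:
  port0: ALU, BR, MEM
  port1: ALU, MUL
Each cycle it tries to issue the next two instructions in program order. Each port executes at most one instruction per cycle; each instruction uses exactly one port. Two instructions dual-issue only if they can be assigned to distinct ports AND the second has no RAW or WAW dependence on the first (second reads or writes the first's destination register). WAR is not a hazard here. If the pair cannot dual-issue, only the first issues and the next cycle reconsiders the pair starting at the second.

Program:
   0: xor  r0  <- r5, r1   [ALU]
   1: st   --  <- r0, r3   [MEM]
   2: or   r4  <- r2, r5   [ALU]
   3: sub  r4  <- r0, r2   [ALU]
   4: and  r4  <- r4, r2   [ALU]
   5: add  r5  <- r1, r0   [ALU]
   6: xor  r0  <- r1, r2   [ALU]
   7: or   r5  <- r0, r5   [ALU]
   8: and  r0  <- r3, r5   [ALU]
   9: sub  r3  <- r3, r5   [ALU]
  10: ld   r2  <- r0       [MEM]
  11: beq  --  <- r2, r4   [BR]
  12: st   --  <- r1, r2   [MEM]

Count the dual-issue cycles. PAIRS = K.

#0 head=0: xor.ALU i0 RAW r0
#1 head=1: st.MEM+or.ALU i1&i2 pair
#2 head=3: sub.ALU i3 RAW+WAW r4
#3 head=4: and.ALU+add.ALU i4&i5 pair
#4 head=6: xor.ALU i6 RAW r0
#5 head=7: or.ALU i7 RAW r5
#6 head=8: and.ALU+sub.ALU i8&i9 pair
#7 head=10: ld.MEM i10 no-port MEM/BR
#8 head=11: beq.BR i11 no-port BR/MEM
#9 head=12: st.MEM i12 tail

PAIRS = 3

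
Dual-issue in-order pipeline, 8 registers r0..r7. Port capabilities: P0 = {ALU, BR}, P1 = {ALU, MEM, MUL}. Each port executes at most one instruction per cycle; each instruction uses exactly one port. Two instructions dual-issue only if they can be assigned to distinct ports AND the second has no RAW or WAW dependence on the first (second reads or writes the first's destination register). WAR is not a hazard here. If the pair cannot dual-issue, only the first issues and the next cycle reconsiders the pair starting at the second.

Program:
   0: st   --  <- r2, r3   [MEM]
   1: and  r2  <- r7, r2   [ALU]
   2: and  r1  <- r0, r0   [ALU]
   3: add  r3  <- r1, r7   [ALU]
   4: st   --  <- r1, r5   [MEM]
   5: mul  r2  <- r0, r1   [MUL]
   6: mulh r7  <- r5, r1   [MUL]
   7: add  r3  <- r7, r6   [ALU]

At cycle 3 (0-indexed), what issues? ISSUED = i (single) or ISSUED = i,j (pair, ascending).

c0: i0/i1 st.MEM/and.ALU  dual
c1: i2 and.ALU  RAW r1
c2: i3/i4 add.ALU/st.MEM  dual
c3: i5 mul.MUL  no-port MUL/MUL
c4: i6 mulh.MUL  RAW r7
c5: i7 add.ALU  tail

ISSUED = 5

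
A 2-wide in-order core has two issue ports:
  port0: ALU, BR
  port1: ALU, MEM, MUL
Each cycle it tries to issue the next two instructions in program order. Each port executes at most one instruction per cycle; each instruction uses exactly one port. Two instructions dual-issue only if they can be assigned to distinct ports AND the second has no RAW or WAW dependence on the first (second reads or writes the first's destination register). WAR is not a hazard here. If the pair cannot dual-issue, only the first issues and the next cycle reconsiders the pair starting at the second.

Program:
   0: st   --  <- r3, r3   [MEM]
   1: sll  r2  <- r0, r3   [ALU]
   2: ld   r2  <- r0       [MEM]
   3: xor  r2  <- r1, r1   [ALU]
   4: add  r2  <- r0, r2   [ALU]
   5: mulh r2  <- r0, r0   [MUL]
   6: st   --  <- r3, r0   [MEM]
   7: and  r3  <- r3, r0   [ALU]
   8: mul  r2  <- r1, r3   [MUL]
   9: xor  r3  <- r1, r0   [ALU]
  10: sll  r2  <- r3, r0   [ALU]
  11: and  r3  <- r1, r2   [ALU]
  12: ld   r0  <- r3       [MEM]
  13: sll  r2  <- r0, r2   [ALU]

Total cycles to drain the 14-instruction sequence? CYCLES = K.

CYCLES = 11

c0: i0/i1 st sll  2-wide
c1: i2 ld  WAW r2
c2: i3 xor  RAW+WAW r2
c3: i4 add  WAW r2
c4: i5 mulh  no-port MUL/MEM
c5: i6/i7 st and  2-wide
c6: i8/i9 mul xor  2-wide
c7: i10 sll  RAW r2
c8: i11 and  RAW r3
c9: i12 ld  RAW r0
c10: i13 sll  tail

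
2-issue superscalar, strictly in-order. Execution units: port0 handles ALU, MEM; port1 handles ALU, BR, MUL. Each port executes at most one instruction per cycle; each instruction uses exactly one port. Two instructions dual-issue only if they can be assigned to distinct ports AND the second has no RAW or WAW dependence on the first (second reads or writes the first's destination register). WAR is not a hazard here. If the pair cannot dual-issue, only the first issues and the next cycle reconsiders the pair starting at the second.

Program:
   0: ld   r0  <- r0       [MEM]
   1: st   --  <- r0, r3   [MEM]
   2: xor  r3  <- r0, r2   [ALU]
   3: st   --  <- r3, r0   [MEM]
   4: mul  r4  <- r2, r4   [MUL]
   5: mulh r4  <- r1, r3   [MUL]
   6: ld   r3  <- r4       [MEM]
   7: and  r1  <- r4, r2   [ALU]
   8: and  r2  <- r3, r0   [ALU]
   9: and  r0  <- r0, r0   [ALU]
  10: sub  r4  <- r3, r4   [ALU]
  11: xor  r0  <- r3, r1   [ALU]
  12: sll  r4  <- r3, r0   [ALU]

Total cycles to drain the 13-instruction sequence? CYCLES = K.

  cy0 -> i0 (ld.MEM) no-port MEM/MEM
  cy1 -> i1+i2 (st.MEM xor.ALU) dual
  cy2 -> i3+i4 (st.MEM mul.MUL) dual
  cy3 -> i5 (mulh.MUL) RAW r4
  cy4 -> i6+i7 (ld.MEM and.ALU) dual
  cy5 -> i8+i9 (and.ALU and.ALU) dual
  cy6 -> i10+i11 (sub.ALU xor.ALU) dual
  cy7 -> i12 (sll.ALU) tail

CYCLES = 8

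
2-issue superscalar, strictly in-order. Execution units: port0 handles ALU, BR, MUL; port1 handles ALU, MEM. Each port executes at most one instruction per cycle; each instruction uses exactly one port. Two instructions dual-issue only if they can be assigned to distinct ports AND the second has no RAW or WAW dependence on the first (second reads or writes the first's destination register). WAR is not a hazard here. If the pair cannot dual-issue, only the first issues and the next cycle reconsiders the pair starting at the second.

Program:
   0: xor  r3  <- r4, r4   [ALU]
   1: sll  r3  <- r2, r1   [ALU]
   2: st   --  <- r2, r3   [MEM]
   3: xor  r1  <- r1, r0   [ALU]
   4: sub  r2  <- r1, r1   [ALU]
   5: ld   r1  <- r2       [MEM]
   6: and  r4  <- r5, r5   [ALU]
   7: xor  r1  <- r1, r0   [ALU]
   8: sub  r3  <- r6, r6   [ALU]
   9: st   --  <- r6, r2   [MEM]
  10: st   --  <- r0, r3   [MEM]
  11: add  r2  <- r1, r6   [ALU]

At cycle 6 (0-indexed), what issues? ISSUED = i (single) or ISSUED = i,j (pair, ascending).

  cy0 -> i0 (xor) WAW r3
  cy1 -> i1 (sll) RAW r3
  cy2 -> i2+i3 (st;xor) 2-wide
  cy3 -> i4 (sub) RAW r2
  cy4 -> i5+i6 (ld;and) 2-wide
  cy5 -> i7+i8 (xor;sub) 2-wide
  cy6 -> i9 (st) no-port MEM/MEM
  cy7 -> i10+i11 (st;add) 2-wide

ISSUED = 9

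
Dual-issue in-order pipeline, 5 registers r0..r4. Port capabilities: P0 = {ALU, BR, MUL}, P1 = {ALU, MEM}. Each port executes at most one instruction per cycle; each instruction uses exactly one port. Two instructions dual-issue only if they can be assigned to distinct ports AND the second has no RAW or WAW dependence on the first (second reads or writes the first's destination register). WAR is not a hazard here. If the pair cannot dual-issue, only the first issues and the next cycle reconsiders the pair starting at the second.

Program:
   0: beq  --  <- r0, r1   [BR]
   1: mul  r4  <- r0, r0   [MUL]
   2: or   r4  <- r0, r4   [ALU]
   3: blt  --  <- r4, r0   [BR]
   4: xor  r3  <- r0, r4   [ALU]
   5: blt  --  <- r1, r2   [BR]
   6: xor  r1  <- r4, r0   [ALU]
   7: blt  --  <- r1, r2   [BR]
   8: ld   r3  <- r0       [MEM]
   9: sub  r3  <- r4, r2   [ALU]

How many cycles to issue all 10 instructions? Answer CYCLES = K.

  cy0 -> i0 (beq) no-port BR/MUL
  cy1 -> i1 (mul) RAW+WAW r4
  cy2 -> i2 (or) RAW r4
  cy3 -> i3+i4 (blt/xor) pair
  cy4 -> i5+i6 (blt/xor) pair
  cy5 -> i7+i8 (blt/ld) pair
  cy6 -> i9 (sub) tail

CYCLES = 7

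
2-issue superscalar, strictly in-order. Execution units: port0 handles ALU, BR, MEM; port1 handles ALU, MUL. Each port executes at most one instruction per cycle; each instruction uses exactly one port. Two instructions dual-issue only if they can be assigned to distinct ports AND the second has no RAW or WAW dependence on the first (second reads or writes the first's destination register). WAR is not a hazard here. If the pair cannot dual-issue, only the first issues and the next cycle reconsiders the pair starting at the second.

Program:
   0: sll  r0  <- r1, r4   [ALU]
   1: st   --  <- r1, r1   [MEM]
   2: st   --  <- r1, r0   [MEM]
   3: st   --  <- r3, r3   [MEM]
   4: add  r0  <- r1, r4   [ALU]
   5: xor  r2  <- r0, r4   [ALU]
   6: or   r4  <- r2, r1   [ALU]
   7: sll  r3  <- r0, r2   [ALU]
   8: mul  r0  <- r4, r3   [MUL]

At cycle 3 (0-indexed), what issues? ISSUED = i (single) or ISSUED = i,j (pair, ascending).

t=0 i0,i1:sll+st ; 2-wide
t=1 i2:st ; no-port MEM/MEM
t=2 i3,i4:st+add ; 2-wide
t=3 i5:xor ; RAW r2
t=4 i6,i7:or+sll ; 2-wide
t=5 i8:mul ; tail

ISSUED = 5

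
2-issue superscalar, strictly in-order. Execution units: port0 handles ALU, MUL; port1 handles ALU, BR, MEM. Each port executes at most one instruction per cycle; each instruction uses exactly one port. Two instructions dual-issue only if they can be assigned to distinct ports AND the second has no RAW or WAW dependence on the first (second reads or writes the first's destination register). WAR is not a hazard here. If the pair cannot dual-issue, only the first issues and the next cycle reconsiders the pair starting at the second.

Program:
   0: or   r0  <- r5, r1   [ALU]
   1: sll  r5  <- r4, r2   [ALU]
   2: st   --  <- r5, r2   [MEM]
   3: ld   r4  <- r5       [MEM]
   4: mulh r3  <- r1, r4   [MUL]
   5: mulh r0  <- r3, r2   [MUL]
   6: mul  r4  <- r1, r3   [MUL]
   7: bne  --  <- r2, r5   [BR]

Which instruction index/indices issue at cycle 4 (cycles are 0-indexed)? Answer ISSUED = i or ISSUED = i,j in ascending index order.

ISSUED = 5

[0] i0&i1  or.ALU sll.ALU  -- 2-wide
[1] i2  st.MEM  -- no-port MEM/MEM
[2] i3  ld.MEM  -- RAW r4
[3] i4  mulh.MUL  -- no-port MUL/MUL
[4] i5  mulh.MUL  -- no-port MUL/MUL
[5] i6&i7  mul.MUL bne.BR  -- 2-wide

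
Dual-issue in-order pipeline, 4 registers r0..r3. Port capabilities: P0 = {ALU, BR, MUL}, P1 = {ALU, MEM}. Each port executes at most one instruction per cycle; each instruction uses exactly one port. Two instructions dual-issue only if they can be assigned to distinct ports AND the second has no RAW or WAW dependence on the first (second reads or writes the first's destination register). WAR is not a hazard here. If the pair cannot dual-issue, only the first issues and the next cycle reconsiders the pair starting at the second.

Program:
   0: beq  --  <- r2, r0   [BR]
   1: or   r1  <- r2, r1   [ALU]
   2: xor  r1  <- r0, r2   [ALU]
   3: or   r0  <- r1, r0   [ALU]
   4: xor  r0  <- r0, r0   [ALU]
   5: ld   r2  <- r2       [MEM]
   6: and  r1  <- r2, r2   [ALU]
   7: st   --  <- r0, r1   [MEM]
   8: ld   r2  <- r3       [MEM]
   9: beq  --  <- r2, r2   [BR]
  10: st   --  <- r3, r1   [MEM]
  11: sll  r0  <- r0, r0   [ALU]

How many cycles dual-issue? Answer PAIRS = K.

PAIRS = 3

c0: i0/i1 beq+or  dual
c1: i2 xor  RAW r1
c2: i3 or  RAW+WAW r0
c3: i4/i5 xor+ld  dual
c4: i6 and  RAW r1
c5: i7 st  no-port MEM/MEM
c6: i8 ld  RAW r2
c7: i9/i10 beq+st  dual
c8: i11 sll  tail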